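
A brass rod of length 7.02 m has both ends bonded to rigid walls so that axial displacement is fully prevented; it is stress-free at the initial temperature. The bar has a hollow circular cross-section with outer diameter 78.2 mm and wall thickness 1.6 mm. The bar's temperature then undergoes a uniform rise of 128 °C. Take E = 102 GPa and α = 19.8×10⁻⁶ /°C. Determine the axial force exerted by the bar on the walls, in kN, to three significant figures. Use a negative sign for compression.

Free thermal expansion αLΔT = 19.8e-6 · 7020 · 128 = 17.79 mm.
The walls impose strain ε = −(17.79)/7020 = -2.5344e-03; σ = Eε = 102000 · -2.5344e-03 = -258.5 MPa.
Wall reaction R = σ·A = -258.5·385 = -99530 N = -99.53 kN.

-99.5 kN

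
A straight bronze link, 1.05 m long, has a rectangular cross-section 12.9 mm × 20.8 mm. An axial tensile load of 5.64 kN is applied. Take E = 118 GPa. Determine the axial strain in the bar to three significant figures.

1.78e-04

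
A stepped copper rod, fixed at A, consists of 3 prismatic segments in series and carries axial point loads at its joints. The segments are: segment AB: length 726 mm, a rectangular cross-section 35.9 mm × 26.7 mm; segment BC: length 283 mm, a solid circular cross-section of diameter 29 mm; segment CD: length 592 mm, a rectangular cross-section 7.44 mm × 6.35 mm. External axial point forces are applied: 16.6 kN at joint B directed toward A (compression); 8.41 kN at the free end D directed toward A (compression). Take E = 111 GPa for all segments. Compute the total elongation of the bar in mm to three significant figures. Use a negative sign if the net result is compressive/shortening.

-1.15 mm

Internal axial forces (sectioning from the free end, tension +): N_CD = -8.41 kN, N_BC = -8.41 kN, N_AB = -25.01 kN.
A_AB = 958.5 mm².
A_BC = 660.5 mm².
A_CD = 47.24 mm².
δ_AB = -25010·726/(958.5·111000) = -0.1707 mm
δ_BC = -8410·283/(660.5·111000) = -0.03246 mm
δ_CD = -8410·592/(47.24·111000) = -0.9494 mm
δ = Σδ_i = -1.153 mm.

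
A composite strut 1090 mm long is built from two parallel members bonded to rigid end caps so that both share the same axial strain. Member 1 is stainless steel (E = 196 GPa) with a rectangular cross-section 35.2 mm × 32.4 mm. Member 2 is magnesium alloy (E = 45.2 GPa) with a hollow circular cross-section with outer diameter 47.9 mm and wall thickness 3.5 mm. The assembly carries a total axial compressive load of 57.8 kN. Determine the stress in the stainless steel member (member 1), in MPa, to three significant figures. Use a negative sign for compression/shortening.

-46.1 MPa

A_1 = 1140 mm².
A_2 = 488.2 mm².
Equal strain + equilibrium ⇒ each member carries load in proportion to AE: A₁E₁ = 223500000 N, A₂E₂ = 22070000 N, ΣAE = 245600000 N.
σ₁ = P·E₁/ΣAE = -57800·196000/245600000 = -46.13 MPa.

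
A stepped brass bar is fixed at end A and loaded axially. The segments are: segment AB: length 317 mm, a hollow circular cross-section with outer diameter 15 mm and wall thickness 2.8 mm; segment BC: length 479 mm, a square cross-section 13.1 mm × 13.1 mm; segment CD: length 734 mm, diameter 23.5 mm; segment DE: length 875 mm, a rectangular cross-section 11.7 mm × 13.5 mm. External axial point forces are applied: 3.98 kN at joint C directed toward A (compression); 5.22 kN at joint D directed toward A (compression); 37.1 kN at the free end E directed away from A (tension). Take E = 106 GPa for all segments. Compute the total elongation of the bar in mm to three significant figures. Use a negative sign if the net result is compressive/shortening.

3.96 mm

Internal axial forces (sectioning from the free end, tension +): N_DE = 37.1 kN, N_CD = 31.88 kN, N_BC = 27.9 kN, N_AB = 27.9 kN.
A_AB = 107.3 mm².
A_BC = 171.6 mm².
A_CD = 433.7 mm².
A_DE = 157.9 mm².
δ_AB = 27900·317/(107.3·106000) = 0.7775 mm
δ_BC = 27900·479/(171.6·106000) = 0.7347 mm
δ_CD = 31880·734/(433.7·106000) = 0.509 mm
δ_DE = 37100·875/(157.9·106000) = 1.939 mm
δ = Σδ_i = 3.96 mm.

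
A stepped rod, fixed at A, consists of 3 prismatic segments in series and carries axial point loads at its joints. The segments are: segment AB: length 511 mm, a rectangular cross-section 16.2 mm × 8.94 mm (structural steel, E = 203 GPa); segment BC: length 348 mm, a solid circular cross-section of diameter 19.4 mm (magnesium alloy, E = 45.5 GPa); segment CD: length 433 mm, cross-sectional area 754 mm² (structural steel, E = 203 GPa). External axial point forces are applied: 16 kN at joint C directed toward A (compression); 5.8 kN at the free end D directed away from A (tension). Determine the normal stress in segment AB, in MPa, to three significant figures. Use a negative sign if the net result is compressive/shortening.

-70.4 MPa

Internal axial forces (sectioning from the free end, tension +): N_CD = 5.8 kN, N_BC = -10.2 kN, N_AB = -10.2 kN.
A_AB = 144.8 mm².
σ_AB = N_AB/A_AB = -10200/144.8 = -70.43 MPa.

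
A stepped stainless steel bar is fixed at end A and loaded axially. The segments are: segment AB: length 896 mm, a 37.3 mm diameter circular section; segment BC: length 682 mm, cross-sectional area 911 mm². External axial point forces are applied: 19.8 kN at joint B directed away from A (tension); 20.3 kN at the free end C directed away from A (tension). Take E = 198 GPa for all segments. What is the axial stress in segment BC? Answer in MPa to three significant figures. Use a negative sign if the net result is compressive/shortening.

Internal axial forces (sectioning from the free end, tension +): N_BC = 20.3 kN, N_AB = 40.1 kN.
σ_BC = N_BC/A_BC = 20300/911 = 22.28 MPa.

22.3 MPa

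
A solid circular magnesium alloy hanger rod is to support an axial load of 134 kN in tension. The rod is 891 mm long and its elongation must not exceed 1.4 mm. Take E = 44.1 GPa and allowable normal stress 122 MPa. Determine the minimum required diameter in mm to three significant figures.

49.6 mm

Required area A ≥ P/σ_allow = 134000/122 = 1098 mm².
For a solid circular section, d ≥ √(4A/π) = 37.4 mm.
Elongation limit: A ≥ PL/(Eδ_allow) = 134000·891/(44100·1.4) = 1934 mm² ⇒ d ≥ 49.62 mm.
The elongation limit governs.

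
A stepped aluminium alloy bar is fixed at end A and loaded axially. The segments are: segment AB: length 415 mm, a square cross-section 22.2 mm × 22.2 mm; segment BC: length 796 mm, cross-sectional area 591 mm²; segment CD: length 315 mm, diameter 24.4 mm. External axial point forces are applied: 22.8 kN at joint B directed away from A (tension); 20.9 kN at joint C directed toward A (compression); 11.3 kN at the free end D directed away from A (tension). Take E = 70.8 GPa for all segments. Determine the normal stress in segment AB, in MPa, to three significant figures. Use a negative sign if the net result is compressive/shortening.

Internal axial forces (sectioning from the free end, tension +): N_CD = 11.3 kN, N_BC = -9.6 kN, N_AB = 13.2 kN.
A_AB = 492.8 mm².
σ_AB = N_AB/A_AB = 13200/492.8 = 26.78 MPa.

26.8 MPa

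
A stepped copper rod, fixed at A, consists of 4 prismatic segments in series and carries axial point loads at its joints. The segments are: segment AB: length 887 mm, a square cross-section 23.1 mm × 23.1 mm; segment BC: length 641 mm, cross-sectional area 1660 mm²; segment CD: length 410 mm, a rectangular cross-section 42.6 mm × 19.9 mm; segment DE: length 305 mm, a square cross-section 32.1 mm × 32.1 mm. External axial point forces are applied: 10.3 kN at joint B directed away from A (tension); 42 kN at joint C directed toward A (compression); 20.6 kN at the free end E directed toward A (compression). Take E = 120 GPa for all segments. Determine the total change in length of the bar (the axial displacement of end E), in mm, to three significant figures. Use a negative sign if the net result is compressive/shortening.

Internal axial forces (sectioning from the free end, tension +): N_DE = -20.6 kN, N_CD = -20.6 kN, N_BC = -62.6 kN, N_AB = -52.3 kN.
A_AB = 533.6 mm².
A_CD = 847.7 mm².
A_DE = 1030 mm².
δ_AB = -52300·887/(533.6·120000) = -0.7245 mm
δ_BC = -62600·641/(1660·120000) = -0.2014 mm
δ_CD = -20600·410/(847.7·120000) = -0.08302 mm
δ_DE = -20600·305/(1030·120000) = -0.05081 mm
δ = Σδ_i = -1.06 mm.

-1.06 mm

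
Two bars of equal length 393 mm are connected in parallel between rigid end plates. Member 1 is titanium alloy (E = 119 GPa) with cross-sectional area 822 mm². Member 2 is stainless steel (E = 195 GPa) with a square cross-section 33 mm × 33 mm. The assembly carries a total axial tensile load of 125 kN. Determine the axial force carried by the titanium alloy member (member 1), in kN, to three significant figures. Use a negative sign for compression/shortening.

39.4 kN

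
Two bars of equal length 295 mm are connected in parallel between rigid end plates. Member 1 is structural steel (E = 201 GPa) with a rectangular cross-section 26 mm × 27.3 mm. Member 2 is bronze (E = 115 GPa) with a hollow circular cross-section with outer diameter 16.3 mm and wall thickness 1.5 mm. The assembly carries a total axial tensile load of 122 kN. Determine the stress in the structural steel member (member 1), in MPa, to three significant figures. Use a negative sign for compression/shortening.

A_1 = 709.8 mm².
A_2 = 69.74 mm².
Equal strain + equilibrium ⇒ each member carries load in proportion to AE: A₁E₁ = 142700000 N, A₂E₂ = 8020000 N, ΣAE = 150700000 N.
σ₁ = P·E₁/ΣAE = 122000·201000/150700000 = 162.7 MPa.

163 MPa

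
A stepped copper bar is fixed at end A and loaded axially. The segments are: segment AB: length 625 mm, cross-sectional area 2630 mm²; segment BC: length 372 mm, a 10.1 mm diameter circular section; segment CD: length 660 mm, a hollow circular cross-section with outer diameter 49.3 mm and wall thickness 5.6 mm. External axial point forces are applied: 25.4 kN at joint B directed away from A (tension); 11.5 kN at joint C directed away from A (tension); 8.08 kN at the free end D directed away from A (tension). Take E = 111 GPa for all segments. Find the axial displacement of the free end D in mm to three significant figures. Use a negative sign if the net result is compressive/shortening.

Internal axial forces (sectioning from the free end, tension +): N_CD = 8.08 kN, N_BC = 19.58 kN, N_AB = 44.98 kN.
A_BC = 80.12 mm².
A_CD = 768.8 mm².
δ_AB = 44980·625/(2630·111000) = 0.0963 mm
δ_BC = 19580·372/(80.12·111000) = 0.819 mm
δ_CD = 8080·660/(768.8·111000) = 0.06249 mm
δ = Σδ_i = 0.9778 mm.

0.978 mm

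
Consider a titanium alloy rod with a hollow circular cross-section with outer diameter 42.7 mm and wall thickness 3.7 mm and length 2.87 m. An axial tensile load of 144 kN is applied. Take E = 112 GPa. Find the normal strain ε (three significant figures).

A = 453.3 mm².
σ = N/A = 317.6 MPa; ε = σ/E = 317.6/112000 = 2.836e-03.

0.00284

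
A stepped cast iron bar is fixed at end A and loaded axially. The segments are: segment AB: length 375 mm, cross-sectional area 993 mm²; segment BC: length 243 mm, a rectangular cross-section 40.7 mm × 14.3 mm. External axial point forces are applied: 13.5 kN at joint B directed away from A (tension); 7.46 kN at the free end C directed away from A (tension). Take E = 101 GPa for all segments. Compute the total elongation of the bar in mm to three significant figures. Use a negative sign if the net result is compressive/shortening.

Internal axial forces (sectioning from the free end, tension +): N_BC = 7.46 kN, N_AB = 20.96 kN.
A_BC = 582 mm².
δ_AB = 20960·375/(993·101000) = 0.07837 mm
δ_BC = 7460·243/(582·101000) = 0.03084 mm
δ = Σδ_i = 0.1092 mm.

0.109 mm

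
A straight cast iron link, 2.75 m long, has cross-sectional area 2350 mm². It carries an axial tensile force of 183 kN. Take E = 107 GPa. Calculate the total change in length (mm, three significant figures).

2.00 mm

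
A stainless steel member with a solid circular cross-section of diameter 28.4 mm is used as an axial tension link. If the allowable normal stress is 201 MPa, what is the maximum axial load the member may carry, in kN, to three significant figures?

A = 633.5 mm².
P_max = σ_allow · A = 201 · 633.5 = 127300 N = 127.3 kN.

127 kN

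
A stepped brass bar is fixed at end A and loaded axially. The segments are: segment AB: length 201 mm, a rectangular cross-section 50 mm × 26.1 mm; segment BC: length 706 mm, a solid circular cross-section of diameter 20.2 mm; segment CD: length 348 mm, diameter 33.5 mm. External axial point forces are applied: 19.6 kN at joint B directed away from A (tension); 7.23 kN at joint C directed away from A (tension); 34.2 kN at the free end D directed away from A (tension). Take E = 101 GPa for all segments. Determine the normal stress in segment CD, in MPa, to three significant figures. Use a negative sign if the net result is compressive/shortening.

38.8 MPa

Internal axial forces (sectioning from the free end, tension +): N_CD = 34.2 kN, N_BC = 41.43 kN, N_AB = 61.03 kN.
A_CD = 881.4 mm².
σ_CD = N_CD/A_CD = 34200/881.4 = 38.8 MPa.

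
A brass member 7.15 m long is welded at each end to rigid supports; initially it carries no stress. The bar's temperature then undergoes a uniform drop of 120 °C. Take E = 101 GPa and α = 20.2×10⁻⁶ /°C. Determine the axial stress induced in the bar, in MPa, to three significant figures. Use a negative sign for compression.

245 MPa

Free thermal expansion αLΔT = 20.2e-6 · 7150 · -120 = -17.33 mm.
The walls impose strain ε = −(-17.33)/7150 = 2.4240e-03; σ = Eε = 101000 · 2.4240e-03 = 244.8 MPa.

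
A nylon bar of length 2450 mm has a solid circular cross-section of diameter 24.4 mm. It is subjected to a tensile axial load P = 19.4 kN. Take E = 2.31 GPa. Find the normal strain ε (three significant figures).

0.0180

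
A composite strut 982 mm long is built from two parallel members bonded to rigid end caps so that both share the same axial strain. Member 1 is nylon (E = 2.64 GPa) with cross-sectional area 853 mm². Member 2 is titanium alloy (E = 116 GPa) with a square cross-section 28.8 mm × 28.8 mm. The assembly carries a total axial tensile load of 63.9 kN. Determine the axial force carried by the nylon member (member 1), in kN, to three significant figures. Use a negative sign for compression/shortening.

1.46 kN

A_2 = 829.4 mm².
Equal strain + equilibrium ⇒ each member carries load in proportion to AE: A₁E₁ = 2252000 N, A₂E₂ = 96220000 N, ΣAE = 98470000 N.
F₁ = P·A₁E₁/ΣAE = 63900·2252000/98470000 = 1461 N.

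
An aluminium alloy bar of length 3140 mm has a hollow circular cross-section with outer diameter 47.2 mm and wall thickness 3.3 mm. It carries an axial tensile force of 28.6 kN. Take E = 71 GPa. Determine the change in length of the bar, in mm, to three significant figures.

2.78 mm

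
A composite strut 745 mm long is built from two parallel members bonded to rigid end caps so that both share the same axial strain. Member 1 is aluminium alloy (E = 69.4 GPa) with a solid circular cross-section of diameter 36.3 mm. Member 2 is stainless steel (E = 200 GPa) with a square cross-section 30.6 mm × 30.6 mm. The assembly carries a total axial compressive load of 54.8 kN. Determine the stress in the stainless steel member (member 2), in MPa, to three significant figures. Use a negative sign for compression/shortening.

-42.3 MPa

A_1 = 1035 mm².
A_2 = 936.4 mm².
Equal strain + equilibrium ⇒ each member carries load in proportion to AE: A₁E₁ = 71820000 N, A₂E₂ = 187300000 N, ΣAE = 259100000 N.
σ₂ = P·E₂/ΣAE = -54800·200000/259100000 = -42.3 MPa.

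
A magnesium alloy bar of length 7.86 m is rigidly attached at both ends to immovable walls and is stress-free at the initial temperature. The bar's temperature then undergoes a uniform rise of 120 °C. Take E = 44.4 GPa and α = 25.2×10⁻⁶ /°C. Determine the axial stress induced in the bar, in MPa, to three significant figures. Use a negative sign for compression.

Free thermal expansion αLΔT = 25.2e-6 · 7860 · 120 = 23.77 mm.
The walls impose strain ε = −(23.77)/7860 = -3.0240e-03; σ = Eε = 44400 · -3.0240e-03 = -134.3 MPa.

-134 MPa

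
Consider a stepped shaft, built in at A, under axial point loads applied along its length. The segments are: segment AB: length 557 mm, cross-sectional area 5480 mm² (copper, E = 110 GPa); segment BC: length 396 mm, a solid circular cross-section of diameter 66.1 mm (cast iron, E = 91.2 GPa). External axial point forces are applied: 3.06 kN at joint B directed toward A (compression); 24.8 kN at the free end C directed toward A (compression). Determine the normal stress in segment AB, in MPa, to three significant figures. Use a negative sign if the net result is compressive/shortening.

-5.08 MPa

Internal axial forces (sectioning from the free end, tension +): N_BC = -24.8 kN, N_AB = -27.86 kN.
σ_AB = N_AB/A_AB = -27860/5480 = -5.084 MPa.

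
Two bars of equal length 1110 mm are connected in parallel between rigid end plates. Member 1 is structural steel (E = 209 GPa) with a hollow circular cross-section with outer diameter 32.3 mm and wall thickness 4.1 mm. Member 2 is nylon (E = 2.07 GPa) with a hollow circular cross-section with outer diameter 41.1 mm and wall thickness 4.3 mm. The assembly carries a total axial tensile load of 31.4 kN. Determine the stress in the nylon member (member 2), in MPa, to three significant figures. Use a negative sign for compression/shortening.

A_1 = 363.2 mm².
A_2 = 497.1 mm².
Equal strain + equilibrium ⇒ each member carries load in proportion to AE: A₁E₁ = 75920000 N, A₂E₂ = 1029000 N, ΣAE = 76940000 N.
σ₂ = P·E₂/ΣAE = 31400·2070/76940000 = 0.8447 MPa.

0.845 MPa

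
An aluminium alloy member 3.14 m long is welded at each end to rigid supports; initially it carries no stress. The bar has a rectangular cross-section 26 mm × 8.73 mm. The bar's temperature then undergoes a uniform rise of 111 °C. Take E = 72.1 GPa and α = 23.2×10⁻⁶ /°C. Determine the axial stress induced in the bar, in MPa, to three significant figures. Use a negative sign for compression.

-186 MPa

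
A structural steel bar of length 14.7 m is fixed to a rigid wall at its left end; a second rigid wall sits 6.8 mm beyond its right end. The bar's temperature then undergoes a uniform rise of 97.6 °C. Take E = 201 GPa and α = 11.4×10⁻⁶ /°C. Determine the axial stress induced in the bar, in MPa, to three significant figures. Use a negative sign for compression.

Free thermal expansion αLΔT = 11.4e-6 · 14700 · 97.6 = 16.36 mm.
The walls engage after the gap closes; constrained expansion = 16.36 − 6.8 = 9.556 mm.
The walls impose strain ε = −(9.556)/14700 = -6.5005e-04; σ = Eε = 201000 · -6.5005e-04 = -130.7 MPa.

-131 MPa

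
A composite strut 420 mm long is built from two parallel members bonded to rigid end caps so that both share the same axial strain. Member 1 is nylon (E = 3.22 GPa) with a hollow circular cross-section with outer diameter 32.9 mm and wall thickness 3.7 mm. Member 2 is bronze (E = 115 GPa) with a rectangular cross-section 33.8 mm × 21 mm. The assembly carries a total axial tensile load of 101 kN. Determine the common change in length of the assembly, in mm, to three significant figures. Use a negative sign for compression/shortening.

A_1 = 339.4 mm².
A_2 = 709.8 mm².
Equal strain + equilibrium ⇒ each member carries load in proportion to AE: A₁E₁ = 1093000 N, A₂E₂ = 81630000 N, ΣAE = 82720000 N.
δ = PL/ΣAE = 101000·420/82720000 = 0.5128 mm.

0.513 mm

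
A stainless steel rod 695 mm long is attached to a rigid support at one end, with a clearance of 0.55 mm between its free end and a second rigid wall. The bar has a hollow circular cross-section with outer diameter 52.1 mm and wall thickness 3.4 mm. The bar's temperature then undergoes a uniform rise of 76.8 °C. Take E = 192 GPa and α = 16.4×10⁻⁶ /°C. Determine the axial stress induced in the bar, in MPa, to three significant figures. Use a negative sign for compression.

Free thermal expansion αLΔT = 16.4e-6 · 695 · 76.8 = 0.8754 mm.
The walls engage after the gap closes; constrained expansion = 0.8754 − 0.55 = 0.3254 mm.
The walls impose strain ε = −(0.3254)/695 = -4.6815e-04; σ = Eε = 192000 · -4.6815e-04 = -89.89 MPa.

-89.9 MPa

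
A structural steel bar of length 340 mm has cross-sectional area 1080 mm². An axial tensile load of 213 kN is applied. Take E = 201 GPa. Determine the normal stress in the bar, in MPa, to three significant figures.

σ = N/A = 213000/1080 = 197.2 MPa.

197 MPa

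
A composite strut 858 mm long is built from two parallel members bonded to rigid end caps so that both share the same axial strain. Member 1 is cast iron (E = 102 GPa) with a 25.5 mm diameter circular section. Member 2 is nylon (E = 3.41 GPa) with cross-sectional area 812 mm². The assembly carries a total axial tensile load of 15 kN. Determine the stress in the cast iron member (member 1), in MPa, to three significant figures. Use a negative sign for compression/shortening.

A_1 = 510.7 mm².
Equal strain + equilibrium ⇒ each member carries load in proportion to AE: A₁E₁ = 52090000 N, A₂E₂ = 2769000 N, ΣAE = 54860000 N.
σ₁ = P·E₁/ΣAE = 15000·102000/54860000 = 27.89 MPa.

27.9 MPa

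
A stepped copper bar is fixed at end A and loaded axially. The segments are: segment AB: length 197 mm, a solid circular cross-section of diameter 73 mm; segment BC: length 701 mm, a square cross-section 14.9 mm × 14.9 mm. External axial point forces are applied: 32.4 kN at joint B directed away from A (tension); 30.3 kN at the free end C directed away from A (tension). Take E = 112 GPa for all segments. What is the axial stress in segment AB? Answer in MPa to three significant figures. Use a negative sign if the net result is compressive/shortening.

15.0 MPa

Internal axial forces (sectioning from the free end, tension +): N_BC = 30.3 kN, N_AB = 62.7 kN.
A_AB = 4185 mm².
σ_AB = N_AB/A_AB = 62700/4185 = 14.98 MPa.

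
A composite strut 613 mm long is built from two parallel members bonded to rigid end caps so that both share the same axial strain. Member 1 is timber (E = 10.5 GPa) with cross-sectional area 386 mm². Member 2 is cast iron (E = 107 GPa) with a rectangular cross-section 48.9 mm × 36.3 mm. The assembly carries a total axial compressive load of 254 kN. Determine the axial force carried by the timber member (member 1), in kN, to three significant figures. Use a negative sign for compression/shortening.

A_2 = 1775 mm².
Equal strain + equilibrium ⇒ each member carries load in proportion to AE: A₁E₁ = 4053000 N, A₂E₂ = 189900000 N, ΣAE = 194000000 N.
F₁ = P·A₁E₁/ΣAE = -254000·4053000/194000000 = -5307 N.

-5.31 kN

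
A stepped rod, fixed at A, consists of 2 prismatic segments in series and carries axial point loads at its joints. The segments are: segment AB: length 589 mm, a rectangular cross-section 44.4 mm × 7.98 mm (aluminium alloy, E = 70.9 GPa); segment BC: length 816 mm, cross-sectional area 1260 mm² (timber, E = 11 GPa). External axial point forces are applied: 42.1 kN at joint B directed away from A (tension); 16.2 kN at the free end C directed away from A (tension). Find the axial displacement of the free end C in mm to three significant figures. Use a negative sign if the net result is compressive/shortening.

Internal axial forces (sectioning from the free end, tension +): N_BC = 16.2 kN, N_AB = 58.3 kN.
A_AB = 354.3 mm².
δ_AB = 58300·589/(354.3·70900) = 1.367 mm
δ_BC = 16200·816/(1260·11000) = 0.9538 mm
δ = Σδ_i = 2.321 mm.

2.32 mm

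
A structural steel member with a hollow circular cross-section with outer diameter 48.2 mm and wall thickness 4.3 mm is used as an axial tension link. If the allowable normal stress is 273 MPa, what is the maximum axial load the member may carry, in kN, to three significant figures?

A = 593 mm².
P_max = σ_allow · A = 273 · 593 = 161900 N = 161.9 kN.

162 kN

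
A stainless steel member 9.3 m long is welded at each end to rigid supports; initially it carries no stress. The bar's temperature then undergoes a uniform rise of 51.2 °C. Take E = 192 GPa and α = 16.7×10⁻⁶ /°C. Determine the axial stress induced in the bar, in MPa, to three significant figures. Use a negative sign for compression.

-164 MPa

Free thermal expansion αLΔT = 16.7e-6 · 9300 · 51.2 = 7.952 mm.
The walls impose strain ε = −(7.952)/9300 = -8.5504e-04; σ = Eε = 192000 · -8.5504e-04 = -164.2 MPa.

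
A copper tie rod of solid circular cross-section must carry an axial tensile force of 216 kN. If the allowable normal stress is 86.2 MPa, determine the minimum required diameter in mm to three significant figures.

56.5 mm

Required area A ≥ P/σ_allow = 216000/86.2 = 2506 mm².
For a solid circular section, d ≥ √(4A/π) = 56.48 mm.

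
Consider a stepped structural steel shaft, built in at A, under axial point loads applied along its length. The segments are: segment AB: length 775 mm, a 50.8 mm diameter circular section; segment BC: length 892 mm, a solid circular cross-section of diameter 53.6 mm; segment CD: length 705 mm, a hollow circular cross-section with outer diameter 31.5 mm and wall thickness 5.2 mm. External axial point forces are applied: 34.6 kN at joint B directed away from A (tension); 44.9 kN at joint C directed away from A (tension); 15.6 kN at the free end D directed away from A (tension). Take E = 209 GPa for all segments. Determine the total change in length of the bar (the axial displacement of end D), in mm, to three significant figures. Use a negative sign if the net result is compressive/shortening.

0.411 mm

Internal axial forces (sectioning from the free end, tension +): N_CD = 15.6 kN, N_BC = 60.5 kN, N_AB = 95.1 kN.
A_AB = 2027 mm².
A_BC = 2256 mm².
A_CD = 429.6 mm².
δ_AB = 95100·775/(2027·209000) = 0.174 mm
δ_BC = 60500·892/(2256·209000) = 0.1144 mm
δ_CD = 15600·705/(429.6·209000) = 0.1225 mm
δ = Σδ_i = 0.4109 mm.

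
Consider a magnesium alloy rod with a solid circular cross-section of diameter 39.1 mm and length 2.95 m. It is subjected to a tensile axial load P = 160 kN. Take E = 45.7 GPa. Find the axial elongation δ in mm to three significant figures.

A = 1201 mm².
δ_mech = NL/(AE) = 160000·2950/(1201·45700) = 8.602 mm.

8.60 mm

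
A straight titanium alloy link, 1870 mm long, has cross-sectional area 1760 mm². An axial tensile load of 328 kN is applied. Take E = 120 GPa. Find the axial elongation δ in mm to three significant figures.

2.90 mm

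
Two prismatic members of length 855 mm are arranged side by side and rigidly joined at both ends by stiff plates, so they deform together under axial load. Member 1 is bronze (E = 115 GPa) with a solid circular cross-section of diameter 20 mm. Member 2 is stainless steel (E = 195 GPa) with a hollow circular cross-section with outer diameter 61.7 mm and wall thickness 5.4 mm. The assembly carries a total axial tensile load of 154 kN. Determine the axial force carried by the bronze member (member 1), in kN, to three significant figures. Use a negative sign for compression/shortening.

25.0 kN

A_1 = 314.2 mm².
A_2 = 955.1 mm².
Equal strain + equilibrium ⇒ each member carries load in proportion to AE: A₁E₁ = 36130000 N, A₂E₂ = 186200000 N, ΣAE = 222400000 N.
F₁ = P·A₁E₁/ΣAE = 154000·36130000/222400000 = 25020 N.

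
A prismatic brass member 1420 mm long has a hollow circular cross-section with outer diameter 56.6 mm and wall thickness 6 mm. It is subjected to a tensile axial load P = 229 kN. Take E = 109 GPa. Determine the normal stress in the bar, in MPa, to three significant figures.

240 MPa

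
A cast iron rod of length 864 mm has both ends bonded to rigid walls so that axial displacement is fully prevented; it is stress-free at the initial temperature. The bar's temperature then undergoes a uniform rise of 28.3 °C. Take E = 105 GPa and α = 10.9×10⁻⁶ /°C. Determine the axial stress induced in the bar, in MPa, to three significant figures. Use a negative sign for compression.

-32.4 MPa

Free thermal expansion αLΔT = 10.9e-6 · 864 · 28.3 = 0.2665 mm.
The walls impose strain ε = −(0.2665)/864 = -3.0847e-04; σ = Eε = 105000 · -3.0847e-04 = -32.39 MPa.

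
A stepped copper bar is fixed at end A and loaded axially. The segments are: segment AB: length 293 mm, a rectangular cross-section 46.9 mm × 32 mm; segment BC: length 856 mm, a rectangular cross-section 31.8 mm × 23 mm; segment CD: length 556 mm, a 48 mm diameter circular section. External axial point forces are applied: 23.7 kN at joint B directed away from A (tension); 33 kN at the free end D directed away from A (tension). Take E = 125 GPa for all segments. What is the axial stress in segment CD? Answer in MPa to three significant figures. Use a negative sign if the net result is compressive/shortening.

18.2 MPa

Internal axial forces (sectioning from the free end, tension +): N_CD = 33 kN, N_BC = 33 kN, N_AB = 56.7 kN.
A_CD = 1810 mm².
σ_CD = N_CD/A_CD = 33000/1810 = 18.24 MPa.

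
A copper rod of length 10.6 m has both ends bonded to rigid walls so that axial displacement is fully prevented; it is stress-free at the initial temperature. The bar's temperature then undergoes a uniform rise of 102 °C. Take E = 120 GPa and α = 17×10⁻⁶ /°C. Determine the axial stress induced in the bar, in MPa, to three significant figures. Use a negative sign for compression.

-208 MPa

Free thermal expansion αLΔT = 17e-6 · 10600 · 102 = 18.38 mm.
The walls impose strain ε = −(18.38)/10600 = -1.7340e-03; σ = Eε = 120000 · -1.7340e-03 = -208.1 MPa.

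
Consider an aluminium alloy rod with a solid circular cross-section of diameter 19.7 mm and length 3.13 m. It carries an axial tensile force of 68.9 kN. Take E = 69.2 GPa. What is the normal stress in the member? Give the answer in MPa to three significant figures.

A = 304.8 mm².
σ = N/A = 68900/304.8 = 226 MPa.

226 MPa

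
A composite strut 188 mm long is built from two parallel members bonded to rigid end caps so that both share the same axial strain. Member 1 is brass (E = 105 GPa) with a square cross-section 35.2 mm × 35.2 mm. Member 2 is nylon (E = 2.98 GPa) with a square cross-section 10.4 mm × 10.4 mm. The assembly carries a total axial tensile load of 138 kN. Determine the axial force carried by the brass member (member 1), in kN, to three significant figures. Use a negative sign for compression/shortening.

138 kN

A_1 = 1239 mm².
A_2 = 108.2 mm².
Equal strain + equilibrium ⇒ each member carries load in proportion to AE: A₁E₁ = 130100000 N, A₂E₂ = 322300 N, ΣAE = 130400000 N.
F₁ = P·A₁E₁/ΣAE = 138000·130100000/130400000 = 137700 N.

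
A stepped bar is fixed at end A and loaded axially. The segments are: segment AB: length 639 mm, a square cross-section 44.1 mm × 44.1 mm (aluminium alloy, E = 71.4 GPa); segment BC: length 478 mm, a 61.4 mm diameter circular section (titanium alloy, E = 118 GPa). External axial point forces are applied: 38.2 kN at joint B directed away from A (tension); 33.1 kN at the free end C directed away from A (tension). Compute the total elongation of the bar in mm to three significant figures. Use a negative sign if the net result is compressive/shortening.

Internal axial forces (sectioning from the free end, tension +): N_BC = 33.1 kN, N_AB = 71.3 kN.
A_AB = 1945 mm².
A_BC = 2961 mm².
δ_AB = 71300·639/(1945·71400) = 0.3281 mm
δ_BC = 33100·478/(2961·118000) = 0.04528 mm
δ = Σδ_i = 0.3734 mm.

0.373 mm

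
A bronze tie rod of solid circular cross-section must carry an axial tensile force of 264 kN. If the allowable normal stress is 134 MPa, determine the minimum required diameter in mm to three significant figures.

Required area A ≥ P/σ_allow = 264000/134 = 1970 mm².
For a solid circular section, d ≥ √(4A/π) = 50.08 mm.

50.1 mm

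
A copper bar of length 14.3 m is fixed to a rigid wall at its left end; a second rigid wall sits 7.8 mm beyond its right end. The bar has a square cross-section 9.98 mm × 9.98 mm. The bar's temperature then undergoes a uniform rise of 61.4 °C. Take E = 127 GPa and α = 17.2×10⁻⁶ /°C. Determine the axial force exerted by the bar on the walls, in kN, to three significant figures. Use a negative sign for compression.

Free thermal expansion αLΔT = 17.2e-6 · 14300 · 61.4 = 15.1 mm.
The walls engage after the gap closes; constrained expansion = 15.1 − 7.8 = 7.302 mm.
The walls impose strain ε = −(7.302)/14300 = -5.1063e-04; σ = Eε = 127000 · -5.1063e-04 = -64.85 MPa.
Wall reaction R = σ·A = -64.85·99.6 = -6459 N = -6.459 kN.

-6.46 kN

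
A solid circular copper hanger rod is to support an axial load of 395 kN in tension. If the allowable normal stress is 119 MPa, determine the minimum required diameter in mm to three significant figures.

65.0 mm

Required area A ≥ P/σ_allow = 395000/119 = 3319 mm².
For a solid circular section, d ≥ √(4A/π) = 65.01 mm.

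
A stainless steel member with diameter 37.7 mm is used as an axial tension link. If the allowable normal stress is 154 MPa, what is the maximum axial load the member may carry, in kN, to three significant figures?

172 kN

A = 1116 mm².
P_max = σ_allow · A = 154 · 1116 = 171900 N = 171.9 kN.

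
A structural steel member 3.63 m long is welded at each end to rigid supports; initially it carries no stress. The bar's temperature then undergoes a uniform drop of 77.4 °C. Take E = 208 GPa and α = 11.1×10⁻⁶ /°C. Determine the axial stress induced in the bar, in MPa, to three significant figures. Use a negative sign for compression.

179 MPa

Free thermal expansion αLΔT = 11.1e-6 · 3630 · -77.4 = -3.119 mm.
The walls impose strain ε = −(-3.119)/3630 = 8.5914e-04; σ = Eε = 208000 · 8.5914e-04 = 178.7 MPa.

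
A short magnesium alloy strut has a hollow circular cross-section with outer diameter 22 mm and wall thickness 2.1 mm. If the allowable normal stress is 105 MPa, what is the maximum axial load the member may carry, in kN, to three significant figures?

13.8 kN

A = 131.3 mm².
P_max = σ_allow · A = 105 · 131.3 = 13790 N = 13.79 kN.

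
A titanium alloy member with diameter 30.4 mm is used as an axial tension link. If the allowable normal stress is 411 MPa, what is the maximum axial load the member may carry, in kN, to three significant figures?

A = 725.8 mm².
P_max = σ_allow · A = 411 · 725.8 = 298300 N = 298.3 kN.

298 kN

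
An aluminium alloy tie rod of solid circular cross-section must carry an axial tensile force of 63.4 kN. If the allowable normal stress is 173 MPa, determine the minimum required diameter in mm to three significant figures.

Required area A ≥ P/σ_allow = 63400/173 = 366.5 mm².
For a solid circular section, d ≥ √(4A/π) = 21.6 mm.

21.6 mm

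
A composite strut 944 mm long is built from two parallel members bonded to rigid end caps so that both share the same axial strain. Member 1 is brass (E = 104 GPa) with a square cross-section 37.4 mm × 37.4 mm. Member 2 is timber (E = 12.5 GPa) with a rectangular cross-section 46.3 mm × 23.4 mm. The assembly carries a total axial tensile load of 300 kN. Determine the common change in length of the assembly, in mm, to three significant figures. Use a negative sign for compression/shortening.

A_1 = 1399 mm².
A_2 = 1083 mm².
Equal strain + equilibrium ⇒ each member carries load in proportion to AE: A₁E₁ = 145500000 N, A₂E₂ = 13540000 N, ΣAE = 159000000 N.
δ = PL/ΣAE = 300000·944/159000000 = 1.781 mm.

1.78 mm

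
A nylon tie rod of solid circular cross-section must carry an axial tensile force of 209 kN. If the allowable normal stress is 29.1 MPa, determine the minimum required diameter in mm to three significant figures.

95.6 mm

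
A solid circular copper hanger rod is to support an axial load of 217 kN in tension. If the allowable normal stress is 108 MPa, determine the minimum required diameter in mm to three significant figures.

50.6 mm

Required area A ≥ P/σ_allow = 217000/108 = 2009 mm².
For a solid circular section, d ≥ √(4A/π) = 50.58 mm.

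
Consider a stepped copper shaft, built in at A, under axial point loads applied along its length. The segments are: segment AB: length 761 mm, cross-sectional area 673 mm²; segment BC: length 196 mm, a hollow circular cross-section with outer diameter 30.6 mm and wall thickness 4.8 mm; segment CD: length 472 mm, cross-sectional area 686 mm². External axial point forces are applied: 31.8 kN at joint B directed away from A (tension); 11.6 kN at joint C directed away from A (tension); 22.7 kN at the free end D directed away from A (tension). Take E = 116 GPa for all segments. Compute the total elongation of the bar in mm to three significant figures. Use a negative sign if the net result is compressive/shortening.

0.928 mm

Internal axial forces (sectioning from the free end, tension +): N_CD = 22.7 kN, N_BC = 34.3 kN, N_AB = 66.1 kN.
A_BC = 389.1 mm².
δ_AB = 66100·761/(673·116000) = 0.6443 mm
δ_BC = 34300·196/(389.1·116000) = 0.149 mm
δ_CD = 22700·472/(686·116000) = 0.1346 mm
δ = Σδ_i = 0.9279 mm.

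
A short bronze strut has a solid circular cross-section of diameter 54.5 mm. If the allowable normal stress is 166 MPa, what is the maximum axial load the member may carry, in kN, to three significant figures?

A = 2333 mm².
P_max = σ_allow · A = 166 · 2333 = 387200 N = 387.2 kN.

387 kN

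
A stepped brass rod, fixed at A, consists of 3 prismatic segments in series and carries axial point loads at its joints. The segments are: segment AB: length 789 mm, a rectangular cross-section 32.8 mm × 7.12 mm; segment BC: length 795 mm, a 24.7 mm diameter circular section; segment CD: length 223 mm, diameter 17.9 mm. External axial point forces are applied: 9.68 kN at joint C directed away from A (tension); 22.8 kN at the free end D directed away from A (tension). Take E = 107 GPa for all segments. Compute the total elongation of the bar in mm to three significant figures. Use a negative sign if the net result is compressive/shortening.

1.72 mm

Internal axial forces (sectioning from the free end, tension +): N_CD = 22.8 kN, N_BC = 32.48 kN, N_AB = 32.48 kN.
A_AB = 233.5 mm².
A_BC = 479.2 mm².
A_CD = 251.6 mm².
δ_AB = 32480·789/(233.5·107000) = 1.026 mm
δ_BC = 32480·795/(479.2·107000) = 0.5036 mm
δ_CD = 22800·223/(251.6·107000) = 0.1888 mm
δ = Σδ_i = 1.718 mm.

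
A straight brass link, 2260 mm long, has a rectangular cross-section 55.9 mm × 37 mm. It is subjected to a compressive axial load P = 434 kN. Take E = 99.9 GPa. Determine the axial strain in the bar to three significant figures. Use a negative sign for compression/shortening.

A = 2068 mm².
σ = N/A = -209.8 MPa; ε = σ/E = -209.8/99900 = -2.100e-03.

-0.00210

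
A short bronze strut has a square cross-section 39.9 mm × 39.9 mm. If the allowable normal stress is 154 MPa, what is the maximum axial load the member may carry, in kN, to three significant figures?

A = 1592 mm².
P_max = σ_allow · A = 154 · 1592 = 245200 N = 245.2 kN.

245 kN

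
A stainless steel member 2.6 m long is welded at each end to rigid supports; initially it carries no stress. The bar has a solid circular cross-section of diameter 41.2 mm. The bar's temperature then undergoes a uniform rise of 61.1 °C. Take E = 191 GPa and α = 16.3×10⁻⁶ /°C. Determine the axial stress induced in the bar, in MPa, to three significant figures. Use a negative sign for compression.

Free thermal expansion αLΔT = 16.3e-6 · 2600 · 61.1 = 2.589 mm.
The walls impose strain ε = −(2.589)/2600 = -9.9593e-04; σ = Eε = 191000 · -9.9593e-04 = -190.2 MPa.

-190 MPa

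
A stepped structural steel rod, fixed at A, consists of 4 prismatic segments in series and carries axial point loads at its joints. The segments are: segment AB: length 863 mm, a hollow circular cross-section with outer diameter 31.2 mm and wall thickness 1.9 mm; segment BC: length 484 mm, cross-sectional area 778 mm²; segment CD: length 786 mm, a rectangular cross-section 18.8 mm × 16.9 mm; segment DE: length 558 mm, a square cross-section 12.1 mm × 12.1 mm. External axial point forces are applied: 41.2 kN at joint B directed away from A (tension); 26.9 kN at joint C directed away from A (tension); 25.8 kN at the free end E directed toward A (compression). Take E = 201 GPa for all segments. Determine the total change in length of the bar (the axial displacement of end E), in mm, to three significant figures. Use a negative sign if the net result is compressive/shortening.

0.235 mm

Internal axial forces (sectioning from the free end, tension +): N_DE = -25.8 kN, N_CD = -25.8 kN, N_BC = 1.1 kN, N_AB = 42.3 kN.
A_AB = 174.9 mm².
A_CD = 317.7 mm².
A_DE = 146.4 mm².
δ_AB = 42300·863/(174.9·201000) = 1.038 mm
δ_BC = 1100·484/(778·201000) = 0.003405 mm
δ_CD = -25800·786/(317.7·201000) = -0.3175 mm
δ_DE = -25800·558/(146.4·201000) = -0.4892 mm
δ = Σδ_i = 0.2351 mm.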